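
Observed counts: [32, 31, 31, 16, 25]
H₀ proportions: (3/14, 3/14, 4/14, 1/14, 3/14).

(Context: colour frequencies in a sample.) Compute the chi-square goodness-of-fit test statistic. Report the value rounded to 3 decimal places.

test statistic = 6.685

n = 135; E_i = n·p_i = [28.93, 28.93, 38.57, 9.64, 28.93]
χ² = (32−28.93)²/28.93 + (31−28.93)²/28.93 + (31−38.57)²/38.57 + (16−9.64)²/9.64 + (25−28.93)²/28.93 = 6.6852
df = 4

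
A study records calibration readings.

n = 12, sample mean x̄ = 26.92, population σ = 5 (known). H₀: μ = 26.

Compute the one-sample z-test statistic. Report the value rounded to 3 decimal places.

test statistic = 0.637

SE = σ/√n = 5/√12 = 1.4434
z = (x̄−μ₀)/SE = (26.92−26)/1.4434 = 0.6374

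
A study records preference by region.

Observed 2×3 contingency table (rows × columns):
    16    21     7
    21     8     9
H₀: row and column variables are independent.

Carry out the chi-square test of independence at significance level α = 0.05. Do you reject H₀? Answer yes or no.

Row totals [44, 38], col totals [37, 29, 16], n=82
χ² = (16−19.85)²/19.85 + (21−15.56)²/15.56 + (7−8.59)²/8.59 + (21−17.15)²/17.15 + (8−13.44)²/13.44 + (9−7.41)²/7.41 = 6.3482
df = 2
p-value (upper-tail) = 0.04183
At α=0.05: p < α → reject H₀

reject H₀: yes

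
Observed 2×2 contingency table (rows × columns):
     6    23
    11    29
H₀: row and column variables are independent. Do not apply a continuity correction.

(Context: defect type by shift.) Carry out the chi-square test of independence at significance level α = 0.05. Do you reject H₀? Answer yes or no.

reject H₀: no

Row totals [29, 40], col totals [17, 52], n=69
χ² = (6−7.14)²/7.14 + (23−21.86)²/21.86 + (11−9.86)²/9.86 + (29−30.14)²/30.14 = 0.4199
df = 1
p-value (upper-tail) = 0.51696
At α=0.05: p ≥ α → fail to reject H₀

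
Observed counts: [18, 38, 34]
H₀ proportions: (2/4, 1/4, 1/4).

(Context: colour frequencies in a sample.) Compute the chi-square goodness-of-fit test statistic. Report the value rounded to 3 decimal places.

n = 90; E_i = n·p_i = [45.00, 22.50, 22.50]
χ² = (18−45.00)²/45.00 + (38−22.50)²/22.50 + (34−22.50)²/22.50 = 32.7556
df = 2

test statistic = 32.756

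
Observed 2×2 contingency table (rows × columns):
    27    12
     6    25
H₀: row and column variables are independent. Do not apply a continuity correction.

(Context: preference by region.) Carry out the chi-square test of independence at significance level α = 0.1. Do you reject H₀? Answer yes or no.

Row totals [39, 31], col totals [33, 37], n=70
χ² = (27−18.39)²/18.39 + (12−20.61)²/20.61 + (6−14.61)²/14.61 + (25−16.39)²/16.39 = 17.2421
df = 1
p-value (upper-tail) = 0.00003
At α=0.1: p < α → reject H₀

reject H₀: yes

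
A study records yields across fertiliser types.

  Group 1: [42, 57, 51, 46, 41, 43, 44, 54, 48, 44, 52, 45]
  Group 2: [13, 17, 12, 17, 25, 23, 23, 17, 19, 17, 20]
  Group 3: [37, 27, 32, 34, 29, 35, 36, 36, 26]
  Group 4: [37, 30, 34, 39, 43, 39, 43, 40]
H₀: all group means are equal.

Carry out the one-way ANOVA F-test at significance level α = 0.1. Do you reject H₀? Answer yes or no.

reject H₀: yes

Group means [47.25, 18.45, 32.44, 38.12], grand mean 34.175
SSB = Σnᵢ(x̄ᵢ−x̄)² = 4921.701; SSW = ΣΣ(x−x̄ᵢ)² = 732.074
MSB = 4921.701/3 = 1640.5668; MSW = 732.074/36 = 20.3354
F = MSB/MSW = 80.6754
df = (3, 36)
p-value (upper-tail) = 0.00000
At α=0.1: p < α → reject H₀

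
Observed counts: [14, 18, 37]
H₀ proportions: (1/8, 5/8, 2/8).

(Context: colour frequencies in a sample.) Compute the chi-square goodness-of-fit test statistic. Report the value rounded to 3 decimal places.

test statistic = 40.600

n = 69; E_i = n·p_i = [8.62, 43.12, 17.25]
χ² = (14−8.62)²/8.62 + (18−43.12)²/43.12 + (37−17.25)²/17.25 = 40.6000
df = 2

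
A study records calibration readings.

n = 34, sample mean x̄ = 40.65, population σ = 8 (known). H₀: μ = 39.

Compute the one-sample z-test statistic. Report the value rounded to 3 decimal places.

test statistic = 1.203

SE = σ/√n = 8/√34 = 1.3720
z = (x̄−μ₀)/SE = (40.65−39)/1.3720 = 1.2026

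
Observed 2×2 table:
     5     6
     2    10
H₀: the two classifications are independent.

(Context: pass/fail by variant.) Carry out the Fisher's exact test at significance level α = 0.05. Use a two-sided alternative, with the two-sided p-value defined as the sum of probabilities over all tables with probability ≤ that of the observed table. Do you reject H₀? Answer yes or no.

reject H₀: no

Margins: r₁=11, r₂=12, c₁=7, c₂=16, n=23
p_obs = C(11,5)·C(12,2)/C(23,7); sum pmf over tables with pmf ≤ p_obs
p-value (two-sided) = 0.19303
At α=0.05: p ≥ α → fail to reject H₀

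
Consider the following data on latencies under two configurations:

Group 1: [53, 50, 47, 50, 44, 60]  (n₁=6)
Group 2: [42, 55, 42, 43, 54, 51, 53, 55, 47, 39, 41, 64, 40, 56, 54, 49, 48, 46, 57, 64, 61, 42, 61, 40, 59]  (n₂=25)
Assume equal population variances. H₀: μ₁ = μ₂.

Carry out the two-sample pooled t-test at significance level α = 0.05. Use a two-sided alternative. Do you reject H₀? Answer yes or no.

reject H₀: no

x̄₁=50.667, s₁=5.502, n₁=6
x̄₂=50.520, s₂=8.058, n₂=25
s_p² = [5·5.502² + 24·8.058²]/29 = 58.9508
SE = √(s_p²·(1/6+1/25)) = 3.4904
t = (50.667−50.520)/3.4904 = 0.0420
df = 29
p-value (two-sided) = 0.96677
At α=0.05: p ≥ α → fail to reject H₀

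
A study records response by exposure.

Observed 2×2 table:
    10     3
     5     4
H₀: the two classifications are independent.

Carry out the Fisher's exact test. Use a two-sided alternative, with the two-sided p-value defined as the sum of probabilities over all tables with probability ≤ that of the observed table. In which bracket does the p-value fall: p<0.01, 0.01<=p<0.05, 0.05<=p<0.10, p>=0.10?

Margins: r₁=13, r₂=9, c₁=15, c₂=7, n=22
p_obs = C(13,10)·C(9,5)/C(22,15); sum pmf over tables with pmf ≤ p_obs
p-value (two-sided) = 0.37616
→ bracket: p>=0.10

p-value bracket: p>=0.10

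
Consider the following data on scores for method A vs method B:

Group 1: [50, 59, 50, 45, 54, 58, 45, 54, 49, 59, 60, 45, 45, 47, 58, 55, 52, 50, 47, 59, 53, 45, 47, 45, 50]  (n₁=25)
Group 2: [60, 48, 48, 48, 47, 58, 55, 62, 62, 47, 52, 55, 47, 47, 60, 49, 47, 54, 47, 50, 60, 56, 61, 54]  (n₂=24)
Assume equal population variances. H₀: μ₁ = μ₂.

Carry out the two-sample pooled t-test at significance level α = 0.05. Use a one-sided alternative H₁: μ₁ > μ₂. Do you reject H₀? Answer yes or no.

x̄₁=51.240, s₁=5.325, n₁=25
x̄₂=53.083, s₂=5.649, n₂=24
s_p² = [24·5.325² + 23·5.649²]/47 = 30.0935
SE = √(s_p²·(1/25+1/24)) = 1.5677
t = (51.240−53.083)/1.5677 = -1.1758
df = 47
p-value (one-sided, H₁ greater) = 0.87721
At α=0.05: p ≥ α → fail to reject H₀

reject H₀: no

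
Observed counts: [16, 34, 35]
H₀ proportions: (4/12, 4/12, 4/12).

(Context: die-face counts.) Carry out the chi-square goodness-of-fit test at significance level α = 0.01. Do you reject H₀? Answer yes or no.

reject H₀: no

n = 85; E_i = n·p_i = [28.33, 28.33, 28.33]
χ² = (16−28.33)²/28.33 + (34−28.33)²/28.33 + (35−28.33)²/28.33 = 8.0706
df = 2
p-value (upper-tail) = 0.01768
At α=0.01: p ≥ α → fail to reject H₀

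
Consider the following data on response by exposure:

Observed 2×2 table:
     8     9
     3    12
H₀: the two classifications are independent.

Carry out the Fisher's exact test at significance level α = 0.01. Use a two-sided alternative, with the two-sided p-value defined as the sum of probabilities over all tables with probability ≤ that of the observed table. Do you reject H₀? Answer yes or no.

reject H₀: no

Margins: r₁=17, r₂=15, c₁=11, c₂=21, n=32
p_obs = C(17,8)·C(15,3)/C(32,11); sum pmf over tables with pmf ≤ p_obs
p-value (two-sided) = 0.14746
At α=0.01: p ≥ α → fail to reject H₀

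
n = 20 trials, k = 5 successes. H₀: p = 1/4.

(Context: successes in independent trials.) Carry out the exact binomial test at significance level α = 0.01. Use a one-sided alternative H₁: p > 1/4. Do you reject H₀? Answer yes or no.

Exact binomial: n=20, k=5, p₀=1/4=0.2500
P(X≥5) from Σ C(n,i)·p₀^i·(1−p₀)^(n−i)
p-value (one-sided, H₁ greater) = 0.58516
At α=0.01: p ≥ α → fail to reject H₀

reject H₀: no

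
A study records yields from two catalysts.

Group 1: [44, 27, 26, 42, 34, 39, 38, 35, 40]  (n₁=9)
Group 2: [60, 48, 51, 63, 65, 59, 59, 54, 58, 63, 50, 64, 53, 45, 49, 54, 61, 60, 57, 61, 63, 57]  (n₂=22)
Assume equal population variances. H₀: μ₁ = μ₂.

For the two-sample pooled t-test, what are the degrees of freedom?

df = n₁ + n₂ − 2 = 9 + 22 − 2 = 29

degrees of freedom = 29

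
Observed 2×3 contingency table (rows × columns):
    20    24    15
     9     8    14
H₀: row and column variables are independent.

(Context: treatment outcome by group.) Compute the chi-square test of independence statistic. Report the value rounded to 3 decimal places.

test statistic = 3.870

Row totals [59, 31], col totals [29, 32, 29], n=90
χ² = (20−19.01)²/19.01 + (24−20.98)²/20.98 + (15−19.01)²/19.01 + (9−9.99)²/9.99 + (8−11.02)²/11.02 + (14−9.99)²/9.99 = 3.8704
df = 2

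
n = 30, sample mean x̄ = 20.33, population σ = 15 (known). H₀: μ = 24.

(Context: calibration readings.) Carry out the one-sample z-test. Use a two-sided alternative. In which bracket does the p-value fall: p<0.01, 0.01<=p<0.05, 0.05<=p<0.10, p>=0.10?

p-value bracket: p>=0.10

SE = σ/√n = 15/√30 = 2.7386
z = (x̄−μ₀)/SE = (20.33−24)/2.7386 = -1.3401
p-value (two-sided) = 0.18021
→ bracket: p>=0.10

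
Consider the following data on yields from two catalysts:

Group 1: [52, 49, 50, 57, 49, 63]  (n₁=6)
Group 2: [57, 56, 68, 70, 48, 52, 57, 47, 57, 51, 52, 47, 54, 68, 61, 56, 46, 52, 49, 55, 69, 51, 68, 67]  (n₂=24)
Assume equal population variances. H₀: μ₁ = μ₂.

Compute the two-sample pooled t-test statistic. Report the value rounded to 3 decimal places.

x̄₁=53.333, s₁=5.610, n₁=6
x̄₂=56.583, s₂=7.846, n₂=24
s_p² = [5·5.610² + 23·7.846²]/28 = 56.1845
SE = √(s_p²·(1/6+1/24)) = 3.4213
t = (53.333−56.583)/3.4213 = -0.9499
df = 28

test statistic = -0.950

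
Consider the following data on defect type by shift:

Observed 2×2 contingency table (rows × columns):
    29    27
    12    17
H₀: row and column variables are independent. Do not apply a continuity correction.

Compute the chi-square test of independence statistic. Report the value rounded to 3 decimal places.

test statistic = 0.829

Row totals [56, 29], col totals [41, 44], n=85
χ² = (29−27.01)²/27.01 + (27−28.99)²/28.99 + (12−13.99)²/13.99 + (17−15.01)²/15.01 = 0.8286
df = 1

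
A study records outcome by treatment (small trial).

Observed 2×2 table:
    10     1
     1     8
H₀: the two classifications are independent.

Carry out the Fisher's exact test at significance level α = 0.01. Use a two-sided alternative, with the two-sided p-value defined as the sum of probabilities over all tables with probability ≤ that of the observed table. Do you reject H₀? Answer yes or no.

reject H₀: yes

Margins: r₁=11, r₂=9, c₁=11, c₂=9, n=20
p_obs = C(11,10)·C(9,1)/C(20,11); sum pmf over tables with pmf ≤ p_obs
p-value (two-sided) = 0.00092
At α=0.01: p < α → reject H₀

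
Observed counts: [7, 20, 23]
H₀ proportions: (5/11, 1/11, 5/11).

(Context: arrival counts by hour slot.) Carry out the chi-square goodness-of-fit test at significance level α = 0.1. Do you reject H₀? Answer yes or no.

n = 50; E_i = n·p_i = [22.73, 4.55, 22.73]
χ² = (7−22.73)²/22.73 + (20−4.55)²/4.55 + (23−22.73)²/22.73 = 63.4320
df = 2
p-value (upper-tail) = 0.00000
At α=0.1: p < α → reject H₀

reject H₀: yes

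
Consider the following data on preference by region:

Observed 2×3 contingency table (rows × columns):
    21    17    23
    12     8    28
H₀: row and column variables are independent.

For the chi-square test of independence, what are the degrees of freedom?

degrees of freedom = 2

df = (r−1)(c−1) = (2−1)·(3−1) = 2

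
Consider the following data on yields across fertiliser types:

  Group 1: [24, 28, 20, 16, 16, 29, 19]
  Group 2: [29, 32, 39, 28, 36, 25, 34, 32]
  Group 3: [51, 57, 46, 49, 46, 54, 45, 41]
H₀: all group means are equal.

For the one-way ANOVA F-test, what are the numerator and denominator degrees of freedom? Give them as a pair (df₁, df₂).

k = 3 groups, N = 23 total
df = (k−1, N−k) = (3−1, 23−3) = (2, 20)

degrees of freedom = [2, 20]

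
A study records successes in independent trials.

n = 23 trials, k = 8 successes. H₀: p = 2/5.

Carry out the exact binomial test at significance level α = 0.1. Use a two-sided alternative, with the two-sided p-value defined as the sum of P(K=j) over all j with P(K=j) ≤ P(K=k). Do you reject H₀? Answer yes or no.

reject H₀: no

Exact binomial: n=23, k=8, p₀=2/5=0.4000
P(X=j) = C(n,j)·p₀^j·(1−p₀)^(n−j); p = Σ P(X=j) over j with P(X=j) ≤ P(X=8)
p-value (two-sided) = 0.67545
At α=0.1: p ≥ α → fail to reject H₀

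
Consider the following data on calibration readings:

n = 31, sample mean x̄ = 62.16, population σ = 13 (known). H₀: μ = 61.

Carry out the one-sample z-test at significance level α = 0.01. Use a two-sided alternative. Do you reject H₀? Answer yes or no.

SE = σ/√n = 13/√31 = 2.3349
z = (x̄−μ₀)/SE = (62.16−61)/2.3349 = 0.4968
p-value (two-sided) = 0.61932
At α=0.01: p ≥ α → fail to reject H₀

reject H₀: no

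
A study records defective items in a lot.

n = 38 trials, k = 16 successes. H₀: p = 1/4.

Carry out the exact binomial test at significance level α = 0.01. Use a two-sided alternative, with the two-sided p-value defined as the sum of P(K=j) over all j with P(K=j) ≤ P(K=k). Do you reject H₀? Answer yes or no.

reject H₀: no

Exact binomial: n=38, k=16, p₀=1/4=0.2500
P(X=j) = C(n,j)·p₀^j·(1−p₀)^(n−j); p = Σ P(X=j) over j with P(X=j) ≤ P(X=16)
p-value (two-sided) = 0.02278
At α=0.01: p ≥ α → fail to reject H₀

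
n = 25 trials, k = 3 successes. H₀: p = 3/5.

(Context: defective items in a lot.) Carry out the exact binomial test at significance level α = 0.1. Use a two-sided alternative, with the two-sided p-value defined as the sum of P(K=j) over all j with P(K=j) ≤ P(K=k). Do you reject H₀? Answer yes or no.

Exact binomial: n=25, k=3, p₀=3/5=0.6000
P(X=j) = C(n,j)·p₀^j·(1−p₀)^(n−j); p = Σ P(X=j) over j with P(X=j) ≤ P(X=3)
p-value (two-sided) = 0.00000
At α=0.1: p < α → reject H₀

reject H₀: yes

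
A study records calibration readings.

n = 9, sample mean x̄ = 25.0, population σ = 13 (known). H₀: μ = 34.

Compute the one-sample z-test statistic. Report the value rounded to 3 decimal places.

test statistic = -2.077

SE = σ/√n = 13/√9 = 4.3333
z = (x̄−μ₀)/SE = (25.0−34)/4.3333 = -2.0769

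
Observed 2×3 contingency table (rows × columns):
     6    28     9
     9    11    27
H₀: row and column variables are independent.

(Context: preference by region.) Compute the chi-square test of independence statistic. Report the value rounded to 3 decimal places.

test statistic = 16.866

Row totals [43, 47], col totals [15, 39, 36], n=90
χ² = (6−7.17)²/7.17 + (28−18.63)²/18.63 + (9−17.20)²/17.20 + (9−7.83)²/7.83 + (11−20.37)²/20.37 + (27−18.80)²/18.80 = 16.8658
df = 2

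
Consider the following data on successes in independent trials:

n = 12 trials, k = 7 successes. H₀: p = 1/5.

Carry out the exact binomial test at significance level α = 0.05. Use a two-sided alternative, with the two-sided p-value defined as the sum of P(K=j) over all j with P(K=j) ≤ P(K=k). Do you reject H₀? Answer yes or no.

reject H₀: yes

Exact binomial: n=12, k=7, p₀=1/5=0.2000
P(X=j) = C(n,j)·p₀^j·(1−p₀)^(n−j); p = Σ P(X=j) over j with P(X=j) ≤ P(X=7)
p-value (two-sided) = 0.00390
At α=0.05: p < α → reject H₀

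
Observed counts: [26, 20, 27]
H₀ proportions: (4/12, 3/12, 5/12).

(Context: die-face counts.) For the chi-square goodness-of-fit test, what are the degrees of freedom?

degrees of freedom = 2

df = k − 1 = 3 − 1 = 2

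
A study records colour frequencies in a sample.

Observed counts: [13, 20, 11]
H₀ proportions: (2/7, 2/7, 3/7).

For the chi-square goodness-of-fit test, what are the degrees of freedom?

degrees of freedom = 2

df = k − 1 = 3 − 1 = 2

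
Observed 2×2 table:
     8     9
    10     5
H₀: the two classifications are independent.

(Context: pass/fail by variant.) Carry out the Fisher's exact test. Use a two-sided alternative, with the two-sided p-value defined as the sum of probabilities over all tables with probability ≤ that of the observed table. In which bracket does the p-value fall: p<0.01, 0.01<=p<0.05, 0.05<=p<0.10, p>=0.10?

Margins: r₁=17, r₂=15, c₁=18, c₂=14, n=32
p_obs = C(17,8)·C(15,10)/C(32,18); sum pmf over tables with pmf ≤ p_obs
p-value (two-sided) = 0.30752
→ bracket: p>=0.10

p-value bracket: p>=0.10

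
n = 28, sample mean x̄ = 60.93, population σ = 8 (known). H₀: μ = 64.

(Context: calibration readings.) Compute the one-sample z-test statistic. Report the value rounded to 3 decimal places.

test statistic = -2.031

SE = σ/√n = 8/√28 = 1.5119
z = (x̄−μ₀)/SE = (60.93−64)/1.5119 = -2.0306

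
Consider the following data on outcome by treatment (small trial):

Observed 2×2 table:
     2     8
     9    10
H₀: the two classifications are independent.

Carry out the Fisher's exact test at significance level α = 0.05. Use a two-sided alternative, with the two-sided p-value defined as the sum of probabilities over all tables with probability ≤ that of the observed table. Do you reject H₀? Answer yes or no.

Margins: r₁=10, r₂=19, c₁=11, c₂=18, n=29
p_obs = C(10,2)·C(19,9)/C(29,11); sum pmf over tables with pmf ≤ p_obs
p-value (two-sided) = 0.23437
At α=0.05: p ≥ α → fail to reject H₀

reject H₀: no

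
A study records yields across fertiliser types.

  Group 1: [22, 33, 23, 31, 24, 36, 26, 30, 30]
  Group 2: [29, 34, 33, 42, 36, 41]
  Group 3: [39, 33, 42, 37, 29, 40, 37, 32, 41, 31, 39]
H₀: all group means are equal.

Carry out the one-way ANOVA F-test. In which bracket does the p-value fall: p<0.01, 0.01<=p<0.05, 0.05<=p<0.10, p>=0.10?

p-value bracket: p<0.01

Group means [28.33, 35.83, 36.36], grand mean 33.462
SSB = Σnᵢ(x̄ᵢ−x̄)² = 363.083; SSW = ΣΣ(x−x̄ᵢ)² = 503.379
MSB = 363.083/2 = 181.5414; MSW = 503.379/23 = 21.8860
F = MSB/MSW = 8.2949
df = (2, 23)
p-value (upper-tail) = 0.00194
→ bracket: p<0.01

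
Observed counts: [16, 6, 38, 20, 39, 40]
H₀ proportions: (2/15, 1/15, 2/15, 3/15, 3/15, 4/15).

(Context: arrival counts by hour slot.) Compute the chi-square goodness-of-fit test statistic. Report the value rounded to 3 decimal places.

n = 159; E_i = n·p_i = [21.20, 10.60, 21.20, 31.80, 31.80, 42.40]
χ² = (16−21.20)²/21.20 + (6−10.60)²/10.60 + (38−21.20)²/21.20 + (20−31.80)²/31.80 + (39−31.80)²/31.80 + (40−42.40)²/42.40 = 22.7296
df = 5

test statistic = 22.730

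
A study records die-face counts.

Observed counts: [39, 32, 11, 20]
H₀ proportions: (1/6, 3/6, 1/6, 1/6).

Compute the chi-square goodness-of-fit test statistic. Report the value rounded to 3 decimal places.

n = 102; E_i = n·p_i = [17.00, 51.00, 17.00, 17.00]
χ² = (39−17.00)²/17.00 + (32−51.00)²/51.00 + (11−17.00)²/17.00 + (20−17.00)²/17.00 = 38.1961
df = 3

test statistic = 38.196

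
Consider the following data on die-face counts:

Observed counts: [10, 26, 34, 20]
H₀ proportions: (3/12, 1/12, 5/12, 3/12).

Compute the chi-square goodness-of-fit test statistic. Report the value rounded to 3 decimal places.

test statistic = 53.182

n = 90; E_i = n·p_i = [22.50, 7.50, 37.50, 22.50]
χ² = (10−22.50)²/22.50 + (26−7.50)²/7.50 + (34−37.50)²/37.50 + (20−22.50)²/22.50 = 53.1822
df = 3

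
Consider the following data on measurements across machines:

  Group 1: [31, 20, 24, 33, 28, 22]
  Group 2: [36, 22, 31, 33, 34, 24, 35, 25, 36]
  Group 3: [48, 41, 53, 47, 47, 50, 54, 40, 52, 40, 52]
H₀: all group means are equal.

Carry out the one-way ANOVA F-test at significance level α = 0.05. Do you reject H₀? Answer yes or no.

reject H₀: yes

Group means [26.33, 30.67, 47.64], grand mean 36.846
SSB = Σnᵢ(x̄ᵢ−x̄)² = 2287.506; SSW = ΣΣ(x−x̄ᵢ)² = 651.879
MSB = 2287.506/2 = 1143.7529; MSW = 651.879/23 = 28.3426
F = MSB/MSW = 40.3546
df = (2, 23)
p-value (upper-tail) = 0.00000
At α=0.05: p < α → reject H₀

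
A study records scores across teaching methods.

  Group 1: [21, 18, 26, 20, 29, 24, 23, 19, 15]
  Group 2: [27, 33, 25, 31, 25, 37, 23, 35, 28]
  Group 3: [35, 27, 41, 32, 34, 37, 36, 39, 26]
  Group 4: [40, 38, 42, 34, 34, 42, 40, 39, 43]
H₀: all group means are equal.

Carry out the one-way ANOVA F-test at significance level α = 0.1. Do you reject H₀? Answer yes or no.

Group means [21.67, 29.33, 34.11, 39.11], grand mean 31.056
SSB = Σnᵢ(x̄ᵢ−x̄)² = 1488.111; SSW = ΣΣ(x−x̄ᵢ)² = 631.778
MSB = 1488.111/3 = 496.0370; MSW = 631.778/32 = 19.7431
F = MSB/MSW = 25.1246
df = (3, 32)
p-value (upper-tail) = 0.00000
At α=0.1: p < α → reject H₀

reject H₀: yes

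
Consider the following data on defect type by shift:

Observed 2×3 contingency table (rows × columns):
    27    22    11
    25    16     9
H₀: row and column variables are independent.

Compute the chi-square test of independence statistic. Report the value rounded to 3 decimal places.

Row totals [60, 50], col totals [52, 38, 20], n=110
χ² = (27−28.36)²/28.36 + (22−20.73)²/20.73 + (11−10.91)²/10.91 + (25−23.64)²/23.64 + (16−17.27)²/17.27 + (9−9.09)²/9.09 = 0.3178
df = 2

test statistic = 0.318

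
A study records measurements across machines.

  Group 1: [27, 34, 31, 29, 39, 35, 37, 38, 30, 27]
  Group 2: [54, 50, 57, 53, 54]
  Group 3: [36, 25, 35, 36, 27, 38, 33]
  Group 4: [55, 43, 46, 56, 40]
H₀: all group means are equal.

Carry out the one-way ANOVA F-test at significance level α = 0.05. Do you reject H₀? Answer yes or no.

reject H₀: yes

Group means [32.70, 53.60, 32.86, 48.00], grand mean 39.444
SSB = Σnᵢ(x̄ᵢ−x̄)² = 2126.510; SSW = ΣΣ(x−x̄ᵢ)² = 560.157
MSB = 2126.510/3 = 708.8365; MSW = 560.157/23 = 24.3547
F = MSB/MSW = 29.1048
df = (3, 23)
p-value (upper-tail) = 0.00000
At α=0.05: p < α → reject H₀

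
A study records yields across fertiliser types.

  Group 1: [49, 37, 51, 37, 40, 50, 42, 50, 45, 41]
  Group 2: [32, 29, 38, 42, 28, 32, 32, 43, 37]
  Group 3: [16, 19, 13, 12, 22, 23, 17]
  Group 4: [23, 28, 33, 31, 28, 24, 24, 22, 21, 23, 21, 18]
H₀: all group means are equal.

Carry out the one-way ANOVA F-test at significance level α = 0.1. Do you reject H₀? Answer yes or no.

Group means [44.20, 34.78, 17.43, 24.67], grand mean 30.868
SSB = Σnᵢ(x̄ᵢ−x̄)² = 3640.806; SSW = ΣΣ(x−x̄ᵢ)² = 833.537
MSB = 3640.806/3 = 1213.6019; MSW = 833.537/34 = 24.5158
F = MSB/MSW = 49.5029
df = (3, 34)
p-value (upper-tail) = 0.00000
At α=0.1: p < α → reject H₀

reject H₀: yes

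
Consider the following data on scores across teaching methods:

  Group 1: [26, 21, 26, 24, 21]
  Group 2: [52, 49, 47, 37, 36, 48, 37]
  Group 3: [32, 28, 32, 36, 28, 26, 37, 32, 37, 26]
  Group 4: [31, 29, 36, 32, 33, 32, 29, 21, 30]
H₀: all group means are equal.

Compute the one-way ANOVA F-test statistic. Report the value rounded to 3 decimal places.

Group means [23.60, 43.71, 31.40, 30.33], grand mean 32.613
SSB = Σnᵢ(x̄ᵢ−x̄)² = 1330.326; SSW = ΣΣ(x−x̄ᵢ)² = 603.029
MSB = 1330.326/3 = 443.4421; MSW = 603.029/27 = 22.3344
F = MSB/MSW = 19.8547
df = (3, 27)

test statistic = 19.855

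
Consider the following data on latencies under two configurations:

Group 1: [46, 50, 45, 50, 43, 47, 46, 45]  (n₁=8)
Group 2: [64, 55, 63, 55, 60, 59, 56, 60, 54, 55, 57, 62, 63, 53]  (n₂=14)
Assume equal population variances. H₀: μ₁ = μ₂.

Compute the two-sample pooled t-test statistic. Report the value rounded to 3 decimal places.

test statistic = -7.931

x̄₁=46.500, s₁=2.449, n₁=8
x̄₂=58.286, s₂=3.750, n₂=14
s_p² = [7·2.449² + 13·3.750²]/20 = 11.2429
SE = √(s_p²·(1/8+1/14)) = 1.4861
t = (46.500−58.286)/1.4861 = -7.9308
df = 20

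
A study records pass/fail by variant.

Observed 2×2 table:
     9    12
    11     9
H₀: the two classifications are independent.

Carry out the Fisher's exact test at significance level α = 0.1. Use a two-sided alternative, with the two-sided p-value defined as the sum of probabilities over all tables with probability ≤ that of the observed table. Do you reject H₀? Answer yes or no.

reject H₀: no

Margins: r₁=21, r₂=20, c₁=20, c₂=21, n=41
p_obs = C(21,9)·C(20,11)/C(41,20); sum pmf over tables with pmf ≤ p_obs
p-value (two-sided) = 0.53774
At α=0.1: p ≥ α → fail to reject H₀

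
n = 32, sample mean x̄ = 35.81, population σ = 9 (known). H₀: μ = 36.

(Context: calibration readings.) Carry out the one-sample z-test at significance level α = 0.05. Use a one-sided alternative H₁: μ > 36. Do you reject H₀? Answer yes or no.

SE = σ/√n = 9/√32 = 1.5910
z = (x̄−μ₀)/SE = (35.81−36)/1.5910 = -0.1194
p-value (one-sided, H₁ greater) = 0.54753
At α=0.05: p ≥ α → fail to reject H₀

reject H₀: no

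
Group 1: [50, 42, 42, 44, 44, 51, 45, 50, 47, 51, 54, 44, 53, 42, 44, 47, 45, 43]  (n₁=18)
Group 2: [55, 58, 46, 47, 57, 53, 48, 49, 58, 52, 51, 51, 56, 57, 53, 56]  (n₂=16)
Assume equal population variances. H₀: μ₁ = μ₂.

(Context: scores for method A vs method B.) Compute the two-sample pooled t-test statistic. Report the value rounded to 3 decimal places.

x̄₁=46.556, s₁=3.959, n₁=18
x̄₂=52.938, s₂=3.991, n₂=16
s_p² = [17·3.959² + 15·3.991²]/32 = 15.7932
SE = √(s_p²·(1/18+1/16)) = 1.3655
t = (46.556−52.938)/1.3655 = -4.6739
df = 32

test statistic = -4.674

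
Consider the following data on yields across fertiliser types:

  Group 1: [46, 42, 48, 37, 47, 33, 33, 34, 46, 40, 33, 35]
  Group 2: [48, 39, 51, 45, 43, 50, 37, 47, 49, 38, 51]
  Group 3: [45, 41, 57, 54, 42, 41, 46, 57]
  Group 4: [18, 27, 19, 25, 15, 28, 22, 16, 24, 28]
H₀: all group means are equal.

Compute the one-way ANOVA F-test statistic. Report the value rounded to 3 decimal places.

test statistic = 38.382

Group means [39.50, 45.27, 47.88, 22.20], grand mean 38.463
SSB = Σnᵢ(x̄ᵢ−x̄)² = 3876.538; SSW = ΣΣ(x−x̄ᵢ)² = 1245.657
MSB = 3876.538/3 = 1292.1794; MSW = 1245.657/37 = 33.6664
F = MSB/MSW = 38.3819
df = (3, 37)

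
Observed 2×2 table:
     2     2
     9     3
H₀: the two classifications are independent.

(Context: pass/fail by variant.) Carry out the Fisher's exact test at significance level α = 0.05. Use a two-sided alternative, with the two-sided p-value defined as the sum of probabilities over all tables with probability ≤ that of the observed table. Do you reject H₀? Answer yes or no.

Margins: r₁=4, r₂=12, c₁=11, c₂=5, n=16
p_obs = C(4,2)·C(12,9)/C(16,11); sum pmf over tables with pmf ≤ p_obs
p-value (two-sided) = 0.54670
At α=0.05: p ≥ α → fail to reject H₀

reject H₀: no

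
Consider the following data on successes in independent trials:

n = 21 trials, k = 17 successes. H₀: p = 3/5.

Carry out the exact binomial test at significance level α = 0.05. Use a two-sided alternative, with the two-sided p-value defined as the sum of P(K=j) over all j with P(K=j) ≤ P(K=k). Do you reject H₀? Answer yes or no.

Exact binomial: n=21, k=17, p₀=3/5=0.6000
P(X=j) = C(n,j)·p₀^j·(1−p₀)^(n−j); p = Σ P(X=j) over j with P(X=j) ≤ P(X=17)
p-value (two-sided) = 0.07218
At α=0.05: p ≥ α → fail to reject H₀

reject H₀: no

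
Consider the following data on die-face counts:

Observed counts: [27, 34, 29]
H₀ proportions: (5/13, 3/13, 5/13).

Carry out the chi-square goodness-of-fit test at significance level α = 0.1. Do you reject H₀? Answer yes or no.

n = 90; E_i = n·p_i = [34.62, 20.77, 34.62]
χ² = (27−34.62)²/34.62 + (34−20.77)²/20.77 + (29−34.62)²/34.62 = 11.0148
df = 2
p-value (upper-tail) = 0.00406
At α=0.1: p < α → reject H₀

reject H₀: yes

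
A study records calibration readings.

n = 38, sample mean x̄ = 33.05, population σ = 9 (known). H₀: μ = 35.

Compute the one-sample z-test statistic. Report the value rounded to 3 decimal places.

test statistic = -1.336

SE = σ/√n = 9/√38 = 1.4600
z = (x̄−μ₀)/SE = (33.05−35)/1.4600 = -1.3356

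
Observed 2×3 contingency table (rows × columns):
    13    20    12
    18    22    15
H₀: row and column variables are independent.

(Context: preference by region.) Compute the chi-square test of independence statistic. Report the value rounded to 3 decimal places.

test statistic = 0.237

Row totals [45, 55], col totals [31, 42, 27], n=100
χ² = (13−13.95)²/13.95 + (20−18.90)²/18.90 + (12−12.15)²/12.15 + (18−17.05)²/17.05 + (22−23.10)²/23.10 + (15−14.85)²/14.85 = 0.2374
df = 2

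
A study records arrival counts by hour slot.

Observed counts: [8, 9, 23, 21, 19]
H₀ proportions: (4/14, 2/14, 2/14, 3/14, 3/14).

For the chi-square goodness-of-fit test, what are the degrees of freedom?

df = k − 1 = 5 − 1 = 4

degrees of freedom = 4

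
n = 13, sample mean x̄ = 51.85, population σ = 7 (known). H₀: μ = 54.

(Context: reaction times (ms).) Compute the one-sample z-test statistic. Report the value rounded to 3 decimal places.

test statistic = -1.107

SE = σ/√n = 7/√13 = 1.9415
z = (x̄−μ₀)/SE = (51.85−54)/1.9415 = -1.1074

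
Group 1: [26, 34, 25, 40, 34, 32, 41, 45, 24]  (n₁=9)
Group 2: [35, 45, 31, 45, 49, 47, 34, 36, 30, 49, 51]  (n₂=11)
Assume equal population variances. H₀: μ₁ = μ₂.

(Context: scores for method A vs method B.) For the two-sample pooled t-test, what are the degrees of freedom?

df = n₁ + n₂ − 2 = 9 + 11 − 2 = 18

degrees of freedom = 18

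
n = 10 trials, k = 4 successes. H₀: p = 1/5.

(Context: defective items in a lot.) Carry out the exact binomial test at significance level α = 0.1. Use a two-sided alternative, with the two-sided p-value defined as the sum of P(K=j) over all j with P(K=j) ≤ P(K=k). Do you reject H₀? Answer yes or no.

Exact binomial: n=10, k=4, p₀=1/5=0.2000
P(X=j) = C(n,j)·p₀^j·(1−p₀)^(n−j); p = Σ P(X=j) over j with P(X=j) ≤ P(X=4)
p-value (two-sided) = 0.12087
At α=0.1: p ≥ α → fail to reject H₀

reject H₀: no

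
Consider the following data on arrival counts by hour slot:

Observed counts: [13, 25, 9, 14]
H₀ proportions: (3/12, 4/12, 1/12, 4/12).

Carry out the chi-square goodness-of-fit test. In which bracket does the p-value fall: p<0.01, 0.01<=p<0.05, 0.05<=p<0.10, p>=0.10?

p-value bracket: 0.05<=p<0.10

n = 61; E_i = n·p_i = [15.25, 20.33, 5.08, 20.33]
χ² = (13−15.25)²/15.25 + (25−20.33)²/20.33 + (9−5.08)²/5.08 + (14−20.33)²/20.33 = 6.3934
df = 3
p-value (upper-tail) = 0.09396
→ bracket: 0.05<=p<0.10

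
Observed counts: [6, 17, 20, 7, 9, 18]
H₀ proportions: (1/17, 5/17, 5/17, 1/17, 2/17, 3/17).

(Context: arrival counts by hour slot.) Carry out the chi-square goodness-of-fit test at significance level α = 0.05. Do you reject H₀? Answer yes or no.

n = 77; E_i = n·p_i = [4.53, 22.65, 22.65, 4.53, 9.06, 13.59]
χ² = (6−4.53)²/4.53 + (17−22.65)²/22.65 + (20−22.65)²/22.65 + (7−4.53)²/4.53 + (9−9.06)²/9.06 + (18−13.59)²/13.59 = 4.9753
df = 5
p-value (upper-tail) = 0.41890
At α=0.05: p ≥ α → fail to reject H₀

reject H₀: no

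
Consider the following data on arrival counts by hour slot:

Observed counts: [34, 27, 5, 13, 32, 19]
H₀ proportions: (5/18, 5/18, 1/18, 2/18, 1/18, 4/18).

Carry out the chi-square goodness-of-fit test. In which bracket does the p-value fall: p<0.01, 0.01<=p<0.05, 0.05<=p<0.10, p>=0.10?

p-value bracket: p<0.01

n = 130; E_i = n·p_i = [36.11, 36.11, 7.22, 14.44, 7.22, 28.89]
χ² = (34−36.11)²/36.11 + (27−36.11)²/36.11 + (5−7.22)²/7.22 + (13−14.44)²/14.44 + (32−7.22)²/7.22 + (19−28.89)²/28.89 = 91.6423
df = 5
p-value (upper-tail) = 0.00000
→ bracket: p<0.01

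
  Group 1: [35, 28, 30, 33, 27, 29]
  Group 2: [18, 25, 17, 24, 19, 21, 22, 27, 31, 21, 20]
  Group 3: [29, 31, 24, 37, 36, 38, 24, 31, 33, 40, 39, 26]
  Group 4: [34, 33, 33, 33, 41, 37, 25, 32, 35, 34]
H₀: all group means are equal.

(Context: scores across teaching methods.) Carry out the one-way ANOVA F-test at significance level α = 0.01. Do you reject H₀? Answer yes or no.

Group means [30.33, 22.27, 32.33, 33.70], grand mean 29.538
SSB = Σnᵢ(x̄ᵢ−x̄)² = 851.410; SSW = ΣΣ(x−x̄ᵢ)² = 732.282
MSB = 851.410/3 = 283.8035; MSW = 732.282/35 = 20.9223
F = MSB/MSW = 13.5646
df = (3, 35)
p-value (upper-tail) = 0.00000
At α=0.01: p < α → reject H₀

reject H₀: yes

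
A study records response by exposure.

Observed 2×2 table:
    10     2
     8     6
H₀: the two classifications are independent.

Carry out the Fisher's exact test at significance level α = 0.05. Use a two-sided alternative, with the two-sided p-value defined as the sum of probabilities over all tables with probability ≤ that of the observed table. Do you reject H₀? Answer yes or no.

reject H₀: no

Margins: r₁=12, r₂=14, c₁=18, c₂=8, n=26
p_obs = C(12,10)·C(14,8)/C(26,18); sum pmf over tables with pmf ≤ p_obs
p-value (two-sided) = 0.21638
At α=0.05: p ≥ α → fail to reject H₀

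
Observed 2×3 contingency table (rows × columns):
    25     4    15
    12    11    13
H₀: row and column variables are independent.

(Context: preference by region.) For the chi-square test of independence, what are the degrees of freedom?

degrees of freedom = 2

df = (r−1)(c−1) = (2−1)·(3−1) = 2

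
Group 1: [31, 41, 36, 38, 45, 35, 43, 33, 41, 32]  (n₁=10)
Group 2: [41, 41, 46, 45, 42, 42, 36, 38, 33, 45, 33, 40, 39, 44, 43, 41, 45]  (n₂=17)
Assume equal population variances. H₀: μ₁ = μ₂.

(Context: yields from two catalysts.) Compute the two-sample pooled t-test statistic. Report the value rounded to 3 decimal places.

test statistic = -1.930

x̄₁=37.500, s₁=4.859, n₁=10
x̄₂=40.824, s₂=3.988, n₂=17
s_p² = [9·4.859² + 16·3.988²]/25 = 18.6788
SE = √(s_p²·(1/10+1/17)) = 1.7224
t = (37.500−40.824)/1.7224 = -1.9296
df = 25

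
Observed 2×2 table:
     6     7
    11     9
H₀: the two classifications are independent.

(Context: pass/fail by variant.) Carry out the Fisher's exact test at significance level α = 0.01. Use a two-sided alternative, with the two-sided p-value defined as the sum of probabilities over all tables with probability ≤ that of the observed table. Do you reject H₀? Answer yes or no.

reject H₀: no

Margins: r₁=13, r₂=20, c₁=17, c₂=16, n=33
p_obs = C(13,6)·C(20,11)/C(33,17); sum pmf over tables with pmf ≤ p_obs
p-value (two-sided) = 0.72828
At α=0.01: p ≥ α → fail to reject H₀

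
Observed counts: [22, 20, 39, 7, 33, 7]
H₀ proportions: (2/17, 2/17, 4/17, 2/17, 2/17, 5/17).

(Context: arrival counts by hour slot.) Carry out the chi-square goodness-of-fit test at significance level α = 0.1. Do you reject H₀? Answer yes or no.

n = 128; E_i = n·p_i = [15.06, 15.06, 30.12, 15.06, 15.06, 37.65]
χ² = (22−15.06)²/15.06 + (20−15.06)²/15.06 + (39−30.12)²/30.12 + (7−15.06)²/15.06 + (33−15.06)²/15.06 + (7−37.65)²/37.65 = 58.0770
df = 5
p-value (upper-tail) = 0.00000
At α=0.1: p < α → reject H₀

reject H₀: yes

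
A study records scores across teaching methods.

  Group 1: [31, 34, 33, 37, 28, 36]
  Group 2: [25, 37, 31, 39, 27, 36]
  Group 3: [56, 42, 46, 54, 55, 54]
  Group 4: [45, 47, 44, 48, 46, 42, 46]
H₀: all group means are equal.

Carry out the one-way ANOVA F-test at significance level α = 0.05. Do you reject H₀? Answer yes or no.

reject H₀: yes

Group means [33.17, 32.50, 51.17, 45.43], grand mean 40.760
SSB = Σnᵢ(x̄ᵢ−x̄)² = 1557.679; SSW = ΣΣ(x−x̄ᵢ)² = 406.881
MSB = 1557.679/3 = 519.2263; MSW = 406.881/21 = 19.3753
F = MSB/MSW = 26.7984
df = (3, 21)
p-value (upper-tail) = 0.00000
At α=0.05: p < α → reject H₀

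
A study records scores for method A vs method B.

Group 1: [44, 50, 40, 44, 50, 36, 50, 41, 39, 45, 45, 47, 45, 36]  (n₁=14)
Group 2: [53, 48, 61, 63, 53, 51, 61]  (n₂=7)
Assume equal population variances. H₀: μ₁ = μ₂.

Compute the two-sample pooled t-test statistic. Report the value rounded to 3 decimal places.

test statistic = -5.042

x̄₁=43.714, s₁=4.779, n₁=14
x̄₂=55.714, s₂=5.851, n₂=7
s_p² = [13·4.779² + 6·5.851²]/19 = 26.4361
SE = √(s_p²·(1/14+1/7)) = 2.3801
t = (43.714−55.714)/2.3801 = -5.0418
df = 19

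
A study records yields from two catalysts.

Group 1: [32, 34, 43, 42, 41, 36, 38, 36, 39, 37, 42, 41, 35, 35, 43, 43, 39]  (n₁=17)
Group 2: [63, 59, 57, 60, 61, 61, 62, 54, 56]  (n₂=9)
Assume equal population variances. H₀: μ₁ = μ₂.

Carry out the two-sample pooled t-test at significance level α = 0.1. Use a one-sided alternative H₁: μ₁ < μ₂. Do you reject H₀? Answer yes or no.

reject H₀: yes

x̄₁=38.588, s₁=3.537, n₁=17
x̄₂=59.222, s₂=2.991, n₂=9
s_p² = [16·3.537² + 8·2.991²]/24 = 11.3197
SE = √(s_p²·(1/17+1/9)) = 1.3869
t = (38.588−59.222)/1.3869 = -14.8773
df = 24
p-value (one-sided, H₁ less) = 0.00000
At α=0.1: p < α → reject H₀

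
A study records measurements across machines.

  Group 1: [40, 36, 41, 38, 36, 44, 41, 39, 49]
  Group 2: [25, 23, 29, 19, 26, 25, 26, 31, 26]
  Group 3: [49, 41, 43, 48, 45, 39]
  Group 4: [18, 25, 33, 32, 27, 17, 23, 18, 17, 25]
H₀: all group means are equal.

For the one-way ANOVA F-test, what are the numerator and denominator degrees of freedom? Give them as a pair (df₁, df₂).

degrees of freedom = [3, 30]

k = 4 groups, N = 34 total
df = (k−1, N−k) = (4−1, 34−4) = (3, 30)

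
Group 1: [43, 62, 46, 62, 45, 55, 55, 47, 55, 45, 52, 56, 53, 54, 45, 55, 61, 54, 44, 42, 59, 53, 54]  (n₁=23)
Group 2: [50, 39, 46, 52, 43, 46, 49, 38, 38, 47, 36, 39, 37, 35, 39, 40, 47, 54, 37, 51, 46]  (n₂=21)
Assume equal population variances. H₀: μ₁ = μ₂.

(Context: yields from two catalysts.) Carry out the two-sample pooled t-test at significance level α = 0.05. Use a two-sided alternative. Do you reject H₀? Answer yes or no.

reject H₀: yes

x̄₁=52.043, s₁=6.212, n₁=23
x̄₂=43.286, s₂=5.917, n₂=21
s_p² = [22·6.212² + 20·5.917²]/42 = 36.8867
SE = √(s_p²·(1/23+1/21)) = 1.8331
t = (52.043−43.286)/1.8331 = 4.7776
df = 42
p-value (two-sided) = 0.00002
At α=0.05: p < α → reject H₀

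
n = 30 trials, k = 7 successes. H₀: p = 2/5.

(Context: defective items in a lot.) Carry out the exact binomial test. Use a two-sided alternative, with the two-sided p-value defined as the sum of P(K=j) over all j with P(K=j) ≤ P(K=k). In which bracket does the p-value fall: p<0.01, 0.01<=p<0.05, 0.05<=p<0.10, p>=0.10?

p-value bracket: 0.05<=p<0.10

Exact binomial: n=30, k=7, p₀=2/5=0.4000
P(X=j) = C(n,j)·p₀^j·(1−p₀)^(n−j); p = Σ P(X=j) over j with P(X=j) ≤ P(X=7)
p-value (two-sided) = 0.06476
→ bracket: 0.05<=p<0.10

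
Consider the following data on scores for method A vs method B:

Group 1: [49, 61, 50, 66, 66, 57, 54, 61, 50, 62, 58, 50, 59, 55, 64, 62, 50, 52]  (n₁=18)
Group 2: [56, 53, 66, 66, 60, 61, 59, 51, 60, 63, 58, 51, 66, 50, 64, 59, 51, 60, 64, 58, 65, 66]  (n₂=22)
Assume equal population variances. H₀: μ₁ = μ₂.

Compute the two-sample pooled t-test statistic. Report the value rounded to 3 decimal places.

x̄₁=57.000, s₁=5.921, n₁=18
x̄₂=59.409, s₂=5.439, n₂=22
s_p² = [17·5.921² + 21·5.439²]/38 = 32.0347
SE = √(s_p²·(1/18+1/22)) = 1.7988
t = (57.000−59.409)/1.7988 = -1.3392
df = 38

test statistic = -1.339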